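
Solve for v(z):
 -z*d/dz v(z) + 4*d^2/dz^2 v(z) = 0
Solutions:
 v(z) = C1 + C2*erfi(sqrt(2)*z/4)


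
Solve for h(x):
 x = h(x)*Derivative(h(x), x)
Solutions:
 h(x) = -sqrt(C1 + x^2)
 h(x) = sqrt(C1 + x^2)


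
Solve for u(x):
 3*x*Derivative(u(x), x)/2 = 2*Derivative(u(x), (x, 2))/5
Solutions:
 u(x) = C1 + C2*erfi(sqrt(30)*x/4)


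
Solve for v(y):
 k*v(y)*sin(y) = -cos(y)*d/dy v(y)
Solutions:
 v(y) = C1*exp(k*log(cos(y)))


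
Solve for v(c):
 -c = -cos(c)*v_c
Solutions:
 v(c) = C1 + Integral(c/cos(c), c)


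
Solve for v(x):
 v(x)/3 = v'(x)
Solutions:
 v(x) = C1*exp(x/3)


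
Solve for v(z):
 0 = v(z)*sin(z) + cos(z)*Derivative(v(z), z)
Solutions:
 v(z) = C1*cos(z)


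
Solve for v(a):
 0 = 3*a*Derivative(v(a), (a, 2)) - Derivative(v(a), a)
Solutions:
 v(a) = C1 + C2*a^(4/3)


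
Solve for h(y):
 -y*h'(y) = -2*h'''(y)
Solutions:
 h(y) = C1 + Integral(C2*airyai(2^(2/3)*y/2) + C3*airybi(2^(2/3)*y/2), y)


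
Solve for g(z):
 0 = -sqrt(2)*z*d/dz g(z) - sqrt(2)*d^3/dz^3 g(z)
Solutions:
 g(z) = C1 + Integral(C2*airyai(-z) + C3*airybi(-z), z)


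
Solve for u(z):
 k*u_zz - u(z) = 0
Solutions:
 u(z) = C1*exp(-z*sqrt(1/k)) + C2*exp(z*sqrt(1/k))


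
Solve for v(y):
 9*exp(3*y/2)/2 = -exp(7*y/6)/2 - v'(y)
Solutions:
 v(y) = C1 - 3*exp(7*y/6)/7 - 3*exp(3*y/2)


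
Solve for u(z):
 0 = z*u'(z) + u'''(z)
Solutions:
 u(z) = C1 + Integral(C2*airyai(-z) + C3*airybi(-z), z)


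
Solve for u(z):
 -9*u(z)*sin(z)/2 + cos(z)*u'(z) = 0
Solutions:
 u(z) = C1/cos(z)^(9/2)


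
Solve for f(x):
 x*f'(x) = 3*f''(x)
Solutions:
 f(x) = C1 + C2*erfi(sqrt(6)*x/6)


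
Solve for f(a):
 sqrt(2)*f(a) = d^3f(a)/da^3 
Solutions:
 f(a) = C3*exp(2^(1/6)*a) + (C1*sin(2^(1/6)*sqrt(3)*a/2) + C2*cos(2^(1/6)*sqrt(3)*a/2))*exp(-2^(1/6)*a/2)


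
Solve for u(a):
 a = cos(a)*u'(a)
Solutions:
 u(a) = C1 + Integral(a/cos(a), a)


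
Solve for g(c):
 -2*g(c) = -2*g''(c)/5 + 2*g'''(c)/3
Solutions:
 g(c) = C1*exp(c*(2*2^(1/3)/(5*sqrt(5565) + 373)^(1/3) + 4 + 2^(2/3)*(5*sqrt(5565) + 373)^(1/3))/20)*sin(2^(1/3)*sqrt(3)*c*(-2^(1/3)*(5*sqrt(5565) + 373)^(1/3) + 2/(5*sqrt(5565) + 373)^(1/3))/20) + C2*exp(c*(2*2^(1/3)/(5*sqrt(5565) + 373)^(1/3) + 4 + 2^(2/3)*(5*sqrt(5565) + 373)^(1/3))/20)*cos(2^(1/3)*sqrt(3)*c*(-2^(1/3)*(5*sqrt(5565) + 373)^(1/3) + 2/(5*sqrt(5565) + 373)^(1/3))/20) + C3*exp(c*(-2^(2/3)*(5*sqrt(5565) + 373)^(1/3) - 2*2^(1/3)/(5*sqrt(5565) + 373)^(1/3) + 2)/10)


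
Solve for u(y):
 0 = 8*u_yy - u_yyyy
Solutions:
 u(y) = C1 + C2*y + C3*exp(-2*sqrt(2)*y) + C4*exp(2*sqrt(2)*y)


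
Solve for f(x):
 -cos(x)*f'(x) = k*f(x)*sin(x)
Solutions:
 f(x) = C1*exp(k*log(cos(x)))


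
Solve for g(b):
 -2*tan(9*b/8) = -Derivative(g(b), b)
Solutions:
 g(b) = C1 - 16*log(cos(9*b/8))/9


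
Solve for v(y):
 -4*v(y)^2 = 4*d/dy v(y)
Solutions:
 v(y) = 1/(C1 + y)


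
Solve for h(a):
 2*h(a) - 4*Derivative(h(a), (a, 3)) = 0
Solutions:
 h(a) = C3*exp(2^(2/3)*a/2) + (C1*sin(2^(2/3)*sqrt(3)*a/4) + C2*cos(2^(2/3)*sqrt(3)*a/4))*exp(-2^(2/3)*a/4)


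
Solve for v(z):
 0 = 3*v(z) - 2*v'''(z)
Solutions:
 v(z) = C3*exp(2^(2/3)*3^(1/3)*z/2) + (C1*sin(2^(2/3)*3^(5/6)*z/4) + C2*cos(2^(2/3)*3^(5/6)*z/4))*exp(-2^(2/3)*3^(1/3)*z/4)


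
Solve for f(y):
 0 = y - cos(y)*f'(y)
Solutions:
 f(y) = C1 + Integral(y/cos(y), y)


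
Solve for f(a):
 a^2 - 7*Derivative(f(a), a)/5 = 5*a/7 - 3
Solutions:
 f(a) = C1 + 5*a^3/21 - 25*a^2/98 + 15*a/7


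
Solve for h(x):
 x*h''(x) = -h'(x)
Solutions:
 h(x) = C1 + C2*log(x)


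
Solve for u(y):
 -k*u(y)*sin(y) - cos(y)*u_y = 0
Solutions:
 u(y) = C1*exp(k*log(cos(y)))


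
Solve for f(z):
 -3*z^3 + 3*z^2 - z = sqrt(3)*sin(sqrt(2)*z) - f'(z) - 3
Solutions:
 f(z) = C1 + 3*z^4/4 - z^3 + z^2/2 - 3*z - sqrt(6)*cos(sqrt(2)*z)/2


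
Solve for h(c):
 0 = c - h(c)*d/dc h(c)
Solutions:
 h(c) = -sqrt(C1 + c^2)
 h(c) = sqrt(C1 + c^2)


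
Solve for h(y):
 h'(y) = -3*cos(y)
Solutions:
 h(y) = C1 - 3*sin(y)


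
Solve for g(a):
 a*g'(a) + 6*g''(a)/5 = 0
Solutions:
 g(a) = C1 + C2*erf(sqrt(15)*a/6)


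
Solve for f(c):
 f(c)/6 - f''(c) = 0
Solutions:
 f(c) = C1*exp(-sqrt(6)*c/6) + C2*exp(sqrt(6)*c/6)


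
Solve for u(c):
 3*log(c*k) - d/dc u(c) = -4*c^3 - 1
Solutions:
 u(c) = C1 + c^4 + 3*c*log(c*k) - 2*c


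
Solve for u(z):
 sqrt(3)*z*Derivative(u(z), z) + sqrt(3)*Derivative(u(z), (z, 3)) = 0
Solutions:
 u(z) = C1 + Integral(C2*airyai(-z) + C3*airybi(-z), z)


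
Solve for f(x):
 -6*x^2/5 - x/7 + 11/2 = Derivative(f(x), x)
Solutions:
 f(x) = C1 - 2*x^3/5 - x^2/14 + 11*x/2


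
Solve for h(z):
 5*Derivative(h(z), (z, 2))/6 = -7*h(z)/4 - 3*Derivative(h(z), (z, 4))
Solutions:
 h(z) = (C1*sin(sqrt(2)*3^(3/4)*7^(1/4)*z*cos(atan(sqrt(731)/5)/2)/6) + C2*cos(sqrt(2)*3^(3/4)*7^(1/4)*z*cos(atan(sqrt(731)/5)/2)/6))*exp(-sqrt(2)*3^(3/4)*7^(1/4)*z*sin(atan(sqrt(731)/5)/2)/6) + (C3*sin(sqrt(2)*3^(3/4)*7^(1/4)*z*cos(atan(sqrt(731)/5)/2)/6) + C4*cos(sqrt(2)*3^(3/4)*7^(1/4)*z*cos(atan(sqrt(731)/5)/2)/6))*exp(sqrt(2)*3^(3/4)*7^(1/4)*z*sin(atan(sqrt(731)/5)/2)/6)


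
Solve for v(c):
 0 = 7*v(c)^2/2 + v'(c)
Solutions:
 v(c) = 2/(C1 + 7*c)


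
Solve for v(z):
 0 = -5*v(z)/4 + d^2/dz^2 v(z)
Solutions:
 v(z) = C1*exp(-sqrt(5)*z/2) + C2*exp(sqrt(5)*z/2)


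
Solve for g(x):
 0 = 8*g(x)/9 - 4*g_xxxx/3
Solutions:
 g(x) = C1*exp(-2^(1/4)*3^(3/4)*x/3) + C2*exp(2^(1/4)*3^(3/4)*x/3) + C3*sin(2^(1/4)*3^(3/4)*x/3) + C4*cos(2^(1/4)*3^(3/4)*x/3)


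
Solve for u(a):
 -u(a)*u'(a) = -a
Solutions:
 u(a) = -sqrt(C1 + a^2)
 u(a) = sqrt(C1 + a^2)


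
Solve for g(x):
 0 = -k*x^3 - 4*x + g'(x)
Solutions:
 g(x) = C1 + k*x^4/4 + 2*x^2


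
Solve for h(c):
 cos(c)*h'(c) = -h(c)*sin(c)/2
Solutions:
 h(c) = C1*sqrt(cos(c))


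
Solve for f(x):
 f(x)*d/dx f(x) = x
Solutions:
 f(x) = -sqrt(C1 + x^2)
 f(x) = sqrt(C1 + x^2)


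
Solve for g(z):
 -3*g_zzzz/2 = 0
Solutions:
 g(z) = C1 + C2*z + C3*z^2 + C4*z^3


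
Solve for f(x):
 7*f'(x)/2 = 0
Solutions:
 f(x) = C1


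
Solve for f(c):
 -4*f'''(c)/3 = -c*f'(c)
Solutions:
 f(c) = C1 + Integral(C2*airyai(6^(1/3)*c/2) + C3*airybi(6^(1/3)*c/2), c)


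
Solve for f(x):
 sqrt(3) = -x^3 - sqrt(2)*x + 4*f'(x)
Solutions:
 f(x) = C1 + x^4/16 + sqrt(2)*x^2/8 + sqrt(3)*x/4


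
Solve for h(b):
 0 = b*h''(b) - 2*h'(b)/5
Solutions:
 h(b) = C1 + C2*b^(7/5)


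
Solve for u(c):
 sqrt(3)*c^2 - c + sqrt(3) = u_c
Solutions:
 u(c) = C1 + sqrt(3)*c^3/3 - c^2/2 + sqrt(3)*c


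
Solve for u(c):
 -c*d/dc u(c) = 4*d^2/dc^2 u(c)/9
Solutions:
 u(c) = C1 + C2*erf(3*sqrt(2)*c/4)


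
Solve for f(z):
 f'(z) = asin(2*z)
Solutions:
 f(z) = C1 + z*asin(2*z) + sqrt(1 - 4*z^2)/2


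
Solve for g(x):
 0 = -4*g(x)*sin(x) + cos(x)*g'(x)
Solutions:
 g(x) = C1/cos(x)^4


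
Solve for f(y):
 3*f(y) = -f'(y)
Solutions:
 f(y) = C1*exp(-3*y)


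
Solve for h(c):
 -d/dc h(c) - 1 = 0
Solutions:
 h(c) = C1 - c


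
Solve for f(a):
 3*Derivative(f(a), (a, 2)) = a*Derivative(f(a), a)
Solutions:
 f(a) = C1 + C2*erfi(sqrt(6)*a/6)


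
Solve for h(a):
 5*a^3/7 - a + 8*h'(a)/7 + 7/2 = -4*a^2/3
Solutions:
 h(a) = C1 - 5*a^4/32 - 7*a^3/18 + 7*a^2/16 - 49*a/16


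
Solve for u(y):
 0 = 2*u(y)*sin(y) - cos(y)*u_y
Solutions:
 u(y) = C1/cos(y)^2


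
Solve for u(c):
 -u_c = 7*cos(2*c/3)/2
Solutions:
 u(c) = C1 - 21*sin(2*c/3)/4


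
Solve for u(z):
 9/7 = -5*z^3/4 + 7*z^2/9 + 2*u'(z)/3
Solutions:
 u(z) = C1 + 15*z^4/32 - 7*z^3/18 + 27*z/14


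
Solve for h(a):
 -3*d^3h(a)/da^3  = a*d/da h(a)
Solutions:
 h(a) = C1 + Integral(C2*airyai(-3^(2/3)*a/3) + C3*airybi(-3^(2/3)*a/3), a)


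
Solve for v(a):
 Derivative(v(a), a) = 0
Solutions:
 v(a) = C1


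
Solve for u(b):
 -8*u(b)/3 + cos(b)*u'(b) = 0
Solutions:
 u(b) = C1*(sin(b) + 1)^(4/3)/(sin(b) - 1)^(4/3)


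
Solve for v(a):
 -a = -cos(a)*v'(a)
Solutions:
 v(a) = C1 + Integral(a/cos(a), a)


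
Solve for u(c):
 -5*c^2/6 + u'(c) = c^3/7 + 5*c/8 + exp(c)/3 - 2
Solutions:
 u(c) = C1 + c^4/28 + 5*c^3/18 + 5*c^2/16 - 2*c + exp(c)/3


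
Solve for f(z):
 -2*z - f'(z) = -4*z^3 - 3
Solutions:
 f(z) = C1 + z^4 - z^2 + 3*z


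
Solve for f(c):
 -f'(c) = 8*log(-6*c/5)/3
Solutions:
 f(c) = C1 - 8*c*log(-c)/3 + 8*c*(-log(6) + 1 + log(5))/3


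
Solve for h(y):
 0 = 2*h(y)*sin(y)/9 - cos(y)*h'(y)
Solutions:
 h(y) = C1/cos(y)^(2/9)


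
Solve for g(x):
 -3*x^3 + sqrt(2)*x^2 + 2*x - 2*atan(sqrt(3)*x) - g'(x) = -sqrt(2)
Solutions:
 g(x) = C1 - 3*x^4/4 + sqrt(2)*x^3/3 + x^2 - 2*x*atan(sqrt(3)*x) + sqrt(2)*x + sqrt(3)*log(3*x^2 + 1)/3


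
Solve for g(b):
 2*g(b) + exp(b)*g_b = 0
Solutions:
 g(b) = C1*exp(2*exp(-b))


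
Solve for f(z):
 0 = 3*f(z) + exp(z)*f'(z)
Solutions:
 f(z) = C1*exp(3*exp(-z))


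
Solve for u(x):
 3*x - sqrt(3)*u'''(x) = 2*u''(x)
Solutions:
 u(x) = C1 + C2*x + C3*exp(-2*sqrt(3)*x/3) + x^3/4 - 3*sqrt(3)*x^2/8


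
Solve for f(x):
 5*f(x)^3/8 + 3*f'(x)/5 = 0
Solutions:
 f(x) = -2*sqrt(3)*sqrt(-1/(C1 - 25*x))
 f(x) = 2*sqrt(3)*sqrt(-1/(C1 - 25*x))


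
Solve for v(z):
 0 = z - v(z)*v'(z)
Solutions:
 v(z) = -sqrt(C1 + z^2)
 v(z) = sqrt(C1 + z^2)


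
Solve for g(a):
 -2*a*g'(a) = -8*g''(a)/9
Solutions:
 g(a) = C1 + C2*erfi(3*sqrt(2)*a/4)


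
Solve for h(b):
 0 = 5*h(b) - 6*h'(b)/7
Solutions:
 h(b) = C1*exp(35*b/6)


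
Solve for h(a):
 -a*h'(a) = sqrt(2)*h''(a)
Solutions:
 h(a) = C1 + C2*erf(2^(1/4)*a/2)


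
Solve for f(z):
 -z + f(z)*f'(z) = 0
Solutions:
 f(z) = -sqrt(C1 + z^2)
 f(z) = sqrt(C1 + z^2)


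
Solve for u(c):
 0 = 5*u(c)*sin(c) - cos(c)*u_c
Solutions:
 u(c) = C1/cos(c)^5


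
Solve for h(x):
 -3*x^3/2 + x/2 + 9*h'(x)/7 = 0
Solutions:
 h(x) = C1 + 7*x^4/24 - 7*x^2/36


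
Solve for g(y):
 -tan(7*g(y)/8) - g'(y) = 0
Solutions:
 g(y) = -8*asin(C1*exp(-7*y/8))/7 + 8*pi/7
 g(y) = 8*asin(C1*exp(-7*y/8))/7


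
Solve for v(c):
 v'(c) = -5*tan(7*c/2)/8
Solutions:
 v(c) = C1 + 5*log(cos(7*c/2))/28


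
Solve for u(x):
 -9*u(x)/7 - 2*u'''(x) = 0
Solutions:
 u(x) = C3*exp(-42^(2/3)*x/14) + (C1*sin(3*14^(2/3)*3^(1/6)*x/28) + C2*cos(3*14^(2/3)*3^(1/6)*x/28))*exp(42^(2/3)*x/28)


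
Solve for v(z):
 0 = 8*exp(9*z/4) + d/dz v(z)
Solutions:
 v(z) = C1 - 32*exp(9*z/4)/9


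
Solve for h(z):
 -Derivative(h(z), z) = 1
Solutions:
 h(z) = C1 - z


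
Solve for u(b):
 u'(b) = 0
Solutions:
 u(b) = C1


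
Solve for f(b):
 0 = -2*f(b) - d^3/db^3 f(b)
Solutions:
 f(b) = C3*exp(-2^(1/3)*b) + (C1*sin(2^(1/3)*sqrt(3)*b/2) + C2*cos(2^(1/3)*sqrt(3)*b/2))*exp(2^(1/3)*b/2)


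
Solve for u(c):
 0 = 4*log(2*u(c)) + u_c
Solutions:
 Integral(1/(log(_y) + log(2)), (_y, u(c)))/4 = C1 - c


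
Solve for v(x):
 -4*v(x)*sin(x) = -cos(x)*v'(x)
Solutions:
 v(x) = C1/cos(x)^4


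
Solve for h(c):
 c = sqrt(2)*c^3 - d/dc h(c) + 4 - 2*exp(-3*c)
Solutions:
 h(c) = C1 + sqrt(2)*c^4/4 - c^2/2 + 4*c + 2*exp(-3*c)/3


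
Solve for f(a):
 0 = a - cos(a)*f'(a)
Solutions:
 f(a) = C1 + Integral(a/cos(a), a)


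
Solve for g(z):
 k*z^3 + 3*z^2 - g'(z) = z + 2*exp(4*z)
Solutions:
 g(z) = C1 + k*z^4/4 + z^3 - z^2/2 - exp(4*z)/2


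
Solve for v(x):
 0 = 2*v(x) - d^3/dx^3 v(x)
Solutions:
 v(x) = C3*exp(2^(1/3)*x) + (C1*sin(2^(1/3)*sqrt(3)*x/2) + C2*cos(2^(1/3)*sqrt(3)*x/2))*exp(-2^(1/3)*x/2)


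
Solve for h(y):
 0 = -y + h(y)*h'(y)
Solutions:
 h(y) = -sqrt(C1 + y^2)
 h(y) = sqrt(C1 + y^2)


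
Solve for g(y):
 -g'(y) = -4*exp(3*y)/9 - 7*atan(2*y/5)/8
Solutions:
 g(y) = C1 + 7*y*atan(2*y/5)/8 + 4*exp(3*y)/27 - 35*log(4*y^2 + 25)/32


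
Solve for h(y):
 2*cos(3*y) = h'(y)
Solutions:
 h(y) = C1 + 2*sin(3*y)/3


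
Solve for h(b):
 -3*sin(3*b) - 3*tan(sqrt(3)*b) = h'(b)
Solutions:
 h(b) = C1 + sqrt(3)*log(cos(sqrt(3)*b)) + cos(3*b)


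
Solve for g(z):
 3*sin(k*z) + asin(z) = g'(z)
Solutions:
 g(z) = C1 + z*asin(z) + sqrt(1 - z^2) + 3*Piecewise((-cos(k*z)/k, Ne(k, 0)), (0, True))


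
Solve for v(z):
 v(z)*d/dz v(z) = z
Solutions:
 v(z) = -sqrt(C1 + z^2)
 v(z) = sqrt(C1 + z^2)


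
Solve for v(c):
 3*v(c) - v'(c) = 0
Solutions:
 v(c) = C1*exp(3*c)


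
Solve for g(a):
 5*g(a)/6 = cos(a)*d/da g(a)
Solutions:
 g(a) = C1*(sin(a) + 1)^(5/12)/(sin(a) - 1)^(5/12)


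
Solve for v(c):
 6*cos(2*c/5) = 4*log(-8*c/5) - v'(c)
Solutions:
 v(c) = C1 + 4*c*log(-c) - 4*c*log(5) - 4*c + 12*c*log(2) - 15*sin(2*c/5)


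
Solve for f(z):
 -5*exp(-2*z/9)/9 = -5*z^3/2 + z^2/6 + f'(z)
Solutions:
 f(z) = C1 + 5*z^4/8 - z^3/18 + 5*exp(-2*z/9)/2


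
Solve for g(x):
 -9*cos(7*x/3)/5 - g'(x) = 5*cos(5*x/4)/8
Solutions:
 g(x) = C1 - sin(5*x/4)/2 - 27*sin(7*x/3)/35


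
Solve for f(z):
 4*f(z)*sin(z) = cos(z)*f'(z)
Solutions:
 f(z) = C1/cos(z)^4


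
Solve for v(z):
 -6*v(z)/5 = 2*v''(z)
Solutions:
 v(z) = C1*sin(sqrt(15)*z/5) + C2*cos(sqrt(15)*z/5)


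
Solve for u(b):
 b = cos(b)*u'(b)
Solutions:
 u(b) = C1 + Integral(b/cos(b), b)


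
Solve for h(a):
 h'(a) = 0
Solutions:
 h(a) = C1


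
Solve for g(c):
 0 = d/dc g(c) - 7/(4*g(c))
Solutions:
 g(c) = -sqrt(C1 + 14*c)/2
 g(c) = sqrt(C1 + 14*c)/2


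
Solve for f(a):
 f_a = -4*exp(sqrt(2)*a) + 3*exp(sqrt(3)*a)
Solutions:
 f(a) = C1 - 2*sqrt(2)*exp(sqrt(2)*a) + sqrt(3)*exp(sqrt(3)*a)


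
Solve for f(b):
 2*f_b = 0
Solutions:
 f(b) = C1


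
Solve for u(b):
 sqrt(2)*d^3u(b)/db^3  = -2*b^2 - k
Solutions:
 u(b) = C1 + C2*b + C3*b^2 - sqrt(2)*b^5/60 - sqrt(2)*b^3*k/12


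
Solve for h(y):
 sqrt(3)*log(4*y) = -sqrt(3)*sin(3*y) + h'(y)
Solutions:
 h(y) = C1 + sqrt(3)*y*(log(y) - 1) + 2*sqrt(3)*y*log(2) - sqrt(3)*cos(3*y)/3


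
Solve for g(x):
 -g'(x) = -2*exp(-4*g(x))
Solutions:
 g(x) = log(-I*(C1 + 8*x)^(1/4))
 g(x) = log(I*(C1 + 8*x)^(1/4))
 g(x) = log(-(C1 + 8*x)^(1/4))
 g(x) = log(C1 + 8*x)/4


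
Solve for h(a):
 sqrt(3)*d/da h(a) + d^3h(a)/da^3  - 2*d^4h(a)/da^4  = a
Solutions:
 h(a) = C1 + C2*exp(a*(-(1 + 54*sqrt(3) + sqrt(-1 + (1 + 54*sqrt(3))^2))^(1/3) - 1/(1 + 54*sqrt(3) + sqrt(-1 + (1 + 54*sqrt(3))^2))^(1/3) + 2)/12)*sin(sqrt(3)*a*(-(1 + 54*sqrt(3) + sqrt(-1 + (1 + 54*sqrt(3))^2))^(1/3) + (1 + 54*sqrt(3) + sqrt(-1 + (1 + 54*sqrt(3))^2))^(-1/3))/12) + C3*exp(a*(-(1 + 54*sqrt(3) + sqrt(-1 + (1 + 54*sqrt(3))^2))^(1/3) - 1/(1 + 54*sqrt(3) + sqrt(-1 + (1 + 54*sqrt(3))^2))^(1/3) + 2)/12)*cos(sqrt(3)*a*(-(1 + 54*sqrt(3) + sqrt(-1 + (1 + 54*sqrt(3))^2))^(1/3) + (1 + 54*sqrt(3) + sqrt(-1 + (1 + 54*sqrt(3))^2))^(-1/3))/12) + C4*exp(a*((1 + 54*sqrt(3) + sqrt(-1 + (1 + 54*sqrt(3))^2))^(-1/3) + 1 + (1 + 54*sqrt(3) + sqrt(-1 + (1 + 54*sqrt(3))^2))^(1/3))/6) + sqrt(3)*a^2/6


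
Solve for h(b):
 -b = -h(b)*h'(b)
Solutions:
 h(b) = -sqrt(C1 + b^2)
 h(b) = sqrt(C1 + b^2)


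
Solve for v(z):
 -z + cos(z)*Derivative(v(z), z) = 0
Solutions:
 v(z) = C1 + Integral(z/cos(z), z)


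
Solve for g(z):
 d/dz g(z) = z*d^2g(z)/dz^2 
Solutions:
 g(z) = C1 + C2*z^2


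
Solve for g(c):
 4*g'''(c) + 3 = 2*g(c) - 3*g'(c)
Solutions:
 g(c) = C3*exp(c/2) + (C1*sin(sqrt(15)*c/4) + C2*cos(sqrt(15)*c/4))*exp(-c/4) + 3/2


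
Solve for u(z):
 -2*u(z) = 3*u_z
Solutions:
 u(z) = C1*exp(-2*z/3)


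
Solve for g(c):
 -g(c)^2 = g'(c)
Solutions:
 g(c) = 1/(C1 + c)


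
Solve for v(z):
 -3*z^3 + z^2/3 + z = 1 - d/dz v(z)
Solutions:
 v(z) = C1 + 3*z^4/4 - z^3/9 - z^2/2 + z


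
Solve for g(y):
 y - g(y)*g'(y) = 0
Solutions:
 g(y) = -sqrt(C1 + y^2)
 g(y) = sqrt(C1 + y^2)


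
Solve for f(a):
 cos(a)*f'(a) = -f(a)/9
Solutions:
 f(a) = C1*(sin(a) - 1)^(1/18)/(sin(a) + 1)^(1/18)


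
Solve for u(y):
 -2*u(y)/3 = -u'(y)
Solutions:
 u(y) = C1*exp(2*y/3)


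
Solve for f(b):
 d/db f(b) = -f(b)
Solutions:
 f(b) = C1*exp(-b)


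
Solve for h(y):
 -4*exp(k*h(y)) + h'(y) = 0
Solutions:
 h(y) = Piecewise((log(-1/(C1*k + 4*k*y))/k, Ne(k, 0)), (nan, True))
 h(y) = Piecewise((C1 + 4*y, Eq(k, 0)), (nan, True))


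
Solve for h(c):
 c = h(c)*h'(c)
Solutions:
 h(c) = -sqrt(C1 + c^2)
 h(c) = sqrt(C1 + c^2)


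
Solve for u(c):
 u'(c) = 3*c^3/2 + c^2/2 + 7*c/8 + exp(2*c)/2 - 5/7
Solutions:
 u(c) = C1 + 3*c^4/8 + c^3/6 + 7*c^2/16 - 5*c/7 + exp(2*c)/4


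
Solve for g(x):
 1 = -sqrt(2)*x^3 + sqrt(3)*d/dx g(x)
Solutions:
 g(x) = C1 + sqrt(6)*x^4/12 + sqrt(3)*x/3


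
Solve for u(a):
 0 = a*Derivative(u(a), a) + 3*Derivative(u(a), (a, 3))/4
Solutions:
 u(a) = C1 + Integral(C2*airyai(-6^(2/3)*a/3) + C3*airybi(-6^(2/3)*a/3), a)


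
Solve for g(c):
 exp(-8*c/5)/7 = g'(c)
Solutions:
 g(c) = C1 - 5*exp(-8*c/5)/56


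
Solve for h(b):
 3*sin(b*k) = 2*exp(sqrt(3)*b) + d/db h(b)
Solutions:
 h(b) = C1 - 2*sqrt(3)*exp(sqrt(3)*b)/3 - 3*cos(b*k)/k


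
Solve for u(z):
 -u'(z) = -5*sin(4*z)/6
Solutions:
 u(z) = C1 - 5*cos(4*z)/24


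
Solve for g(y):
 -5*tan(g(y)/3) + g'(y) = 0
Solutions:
 g(y) = -3*asin(C1*exp(5*y/3)) + 3*pi
 g(y) = 3*asin(C1*exp(5*y/3))


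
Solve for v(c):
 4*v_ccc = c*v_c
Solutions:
 v(c) = C1 + Integral(C2*airyai(2^(1/3)*c/2) + C3*airybi(2^(1/3)*c/2), c)


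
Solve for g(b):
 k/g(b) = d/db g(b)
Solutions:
 g(b) = -sqrt(C1 + 2*b*k)
 g(b) = sqrt(C1 + 2*b*k)


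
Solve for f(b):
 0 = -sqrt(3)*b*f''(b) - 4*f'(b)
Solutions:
 f(b) = C1 + C2*b^(1 - 4*sqrt(3)/3)


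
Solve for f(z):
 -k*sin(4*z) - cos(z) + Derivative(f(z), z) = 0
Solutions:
 f(z) = C1 - k*cos(4*z)/4 + sin(z)


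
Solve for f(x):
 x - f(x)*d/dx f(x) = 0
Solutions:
 f(x) = -sqrt(C1 + x^2)
 f(x) = sqrt(C1 + x^2)


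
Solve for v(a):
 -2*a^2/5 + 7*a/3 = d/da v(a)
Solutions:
 v(a) = C1 - 2*a^3/15 + 7*a^2/6


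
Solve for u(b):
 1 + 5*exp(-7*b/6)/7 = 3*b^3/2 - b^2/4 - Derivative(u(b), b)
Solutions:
 u(b) = C1 + 3*b^4/8 - b^3/12 - b + 30*exp(-7*b/6)/49


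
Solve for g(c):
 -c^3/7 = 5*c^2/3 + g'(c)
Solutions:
 g(c) = C1 - c^4/28 - 5*c^3/9


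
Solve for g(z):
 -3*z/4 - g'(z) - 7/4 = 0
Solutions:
 g(z) = C1 - 3*z^2/8 - 7*z/4


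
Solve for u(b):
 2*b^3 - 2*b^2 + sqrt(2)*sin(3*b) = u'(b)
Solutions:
 u(b) = C1 + b^4/2 - 2*b^3/3 - sqrt(2)*cos(3*b)/3


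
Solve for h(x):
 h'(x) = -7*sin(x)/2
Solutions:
 h(x) = C1 + 7*cos(x)/2


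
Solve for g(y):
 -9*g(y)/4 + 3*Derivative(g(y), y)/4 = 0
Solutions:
 g(y) = C1*exp(3*y)


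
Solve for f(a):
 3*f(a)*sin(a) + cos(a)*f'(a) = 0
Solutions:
 f(a) = C1*cos(a)^3


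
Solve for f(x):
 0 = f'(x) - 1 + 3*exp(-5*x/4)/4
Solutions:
 f(x) = C1 + x + 3*exp(-5*x/4)/5


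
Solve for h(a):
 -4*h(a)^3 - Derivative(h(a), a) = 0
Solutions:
 h(a) = -sqrt(2)*sqrt(-1/(C1 - 4*a))/2
 h(a) = sqrt(2)*sqrt(-1/(C1 - 4*a))/2


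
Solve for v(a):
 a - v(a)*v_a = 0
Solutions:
 v(a) = -sqrt(C1 + a^2)
 v(a) = sqrt(C1 + a^2)


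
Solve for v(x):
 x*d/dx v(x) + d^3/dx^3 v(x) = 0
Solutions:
 v(x) = C1 + Integral(C2*airyai(-x) + C3*airybi(-x), x)


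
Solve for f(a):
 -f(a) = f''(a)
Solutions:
 f(a) = C1*sin(a) + C2*cos(a)


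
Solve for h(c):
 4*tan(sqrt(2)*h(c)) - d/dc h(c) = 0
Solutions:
 h(c) = sqrt(2)*(pi - asin(C1*exp(4*sqrt(2)*c)))/2
 h(c) = sqrt(2)*asin(C1*exp(4*sqrt(2)*c))/2


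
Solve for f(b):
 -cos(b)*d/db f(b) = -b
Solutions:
 f(b) = C1 + Integral(b/cos(b), b)


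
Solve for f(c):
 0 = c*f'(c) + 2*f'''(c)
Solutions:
 f(c) = C1 + Integral(C2*airyai(-2^(2/3)*c/2) + C3*airybi(-2^(2/3)*c/2), c)


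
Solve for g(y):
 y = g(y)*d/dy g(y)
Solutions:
 g(y) = -sqrt(C1 + y^2)
 g(y) = sqrt(C1 + y^2)


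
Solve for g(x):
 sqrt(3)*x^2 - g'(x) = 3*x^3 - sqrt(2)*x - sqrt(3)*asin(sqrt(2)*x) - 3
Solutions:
 g(x) = C1 - 3*x^4/4 + sqrt(3)*x^3/3 + sqrt(2)*x^2/2 + 3*x + sqrt(3)*(x*asin(sqrt(2)*x) + sqrt(2)*sqrt(1 - 2*x^2)/2)


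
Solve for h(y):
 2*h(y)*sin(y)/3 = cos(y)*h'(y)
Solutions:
 h(y) = C1/cos(y)^(2/3)


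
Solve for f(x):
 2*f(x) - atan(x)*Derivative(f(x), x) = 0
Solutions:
 f(x) = C1*exp(2*Integral(1/atan(x), x))


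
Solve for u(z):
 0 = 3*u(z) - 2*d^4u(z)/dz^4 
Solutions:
 u(z) = C1*exp(-2^(3/4)*3^(1/4)*z/2) + C2*exp(2^(3/4)*3^(1/4)*z/2) + C3*sin(2^(3/4)*3^(1/4)*z/2) + C4*cos(2^(3/4)*3^(1/4)*z/2)


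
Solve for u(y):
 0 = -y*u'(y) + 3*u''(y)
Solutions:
 u(y) = C1 + C2*erfi(sqrt(6)*y/6)


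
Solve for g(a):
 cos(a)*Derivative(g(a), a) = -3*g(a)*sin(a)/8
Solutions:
 g(a) = C1*cos(a)^(3/8)


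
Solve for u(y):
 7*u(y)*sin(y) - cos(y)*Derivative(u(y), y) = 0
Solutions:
 u(y) = C1/cos(y)^7


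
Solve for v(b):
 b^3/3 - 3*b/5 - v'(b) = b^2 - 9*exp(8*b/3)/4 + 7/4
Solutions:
 v(b) = C1 + b^4/12 - b^3/3 - 3*b^2/10 - 7*b/4 + 27*exp(8*b/3)/32


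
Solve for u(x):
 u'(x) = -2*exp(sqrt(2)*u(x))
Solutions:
 u(x) = sqrt(2)*(2*log(1/(C1 + 2*x)) - log(2))/4


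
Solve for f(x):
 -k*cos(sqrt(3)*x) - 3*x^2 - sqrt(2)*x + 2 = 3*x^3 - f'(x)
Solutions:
 f(x) = C1 + sqrt(3)*k*sin(sqrt(3)*x)/3 + 3*x^4/4 + x^3 + sqrt(2)*x^2/2 - 2*x


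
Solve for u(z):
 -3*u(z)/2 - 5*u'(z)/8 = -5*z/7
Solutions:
 u(z) = C1*exp(-12*z/5) + 10*z/21 - 25/126


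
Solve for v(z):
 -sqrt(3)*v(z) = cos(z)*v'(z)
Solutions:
 v(z) = C1*(sin(z) - 1)^(sqrt(3)/2)/(sin(z) + 1)^(sqrt(3)/2)


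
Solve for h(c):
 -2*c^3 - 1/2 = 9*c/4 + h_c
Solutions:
 h(c) = C1 - c^4/2 - 9*c^2/8 - c/2


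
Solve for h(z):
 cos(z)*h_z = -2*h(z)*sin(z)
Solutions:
 h(z) = C1*cos(z)^2


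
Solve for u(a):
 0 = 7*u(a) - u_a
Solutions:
 u(a) = C1*exp(7*a)


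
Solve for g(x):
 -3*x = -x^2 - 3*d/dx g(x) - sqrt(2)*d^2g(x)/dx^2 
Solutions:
 g(x) = C1 + C2*exp(-3*sqrt(2)*x/2) - x^3/9 + sqrt(2)*x^2/9 + x^2/2 - sqrt(2)*x/3 - 4*x/27


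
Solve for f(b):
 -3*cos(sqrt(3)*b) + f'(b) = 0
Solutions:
 f(b) = C1 + sqrt(3)*sin(sqrt(3)*b)


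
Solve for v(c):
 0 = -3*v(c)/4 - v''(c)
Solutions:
 v(c) = C1*sin(sqrt(3)*c/2) + C2*cos(sqrt(3)*c/2)


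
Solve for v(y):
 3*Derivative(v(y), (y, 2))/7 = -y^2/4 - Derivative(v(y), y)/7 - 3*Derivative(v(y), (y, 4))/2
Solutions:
 v(y) = C1 + C2*exp(-21^(1/3)*y*(-(21 + sqrt(609))^(1/3) + 2*21^(1/3)/(21 + sqrt(609))^(1/3))/42)*sin(3^(1/6)*7^(1/3)*y*(6*7^(1/3)/(21 + sqrt(609))^(1/3) + 3^(2/3)*(21 + sqrt(609))^(1/3))/42) + C3*exp(-21^(1/3)*y*(-(21 + sqrt(609))^(1/3) + 2*21^(1/3)/(21 + sqrt(609))^(1/3))/42)*cos(3^(1/6)*7^(1/3)*y*(6*7^(1/3)/(21 + sqrt(609))^(1/3) + 3^(2/3)*(21 + sqrt(609))^(1/3))/42) + C4*exp(21^(1/3)*y*(-(21 + sqrt(609))^(1/3) + 2*21^(1/3)/(21 + sqrt(609))^(1/3))/21) - 7*y^3/12 + 21*y^2/4 - 63*y/2


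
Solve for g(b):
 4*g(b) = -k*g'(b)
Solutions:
 g(b) = C1*exp(-4*b/k)


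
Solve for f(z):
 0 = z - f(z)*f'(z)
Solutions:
 f(z) = -sqrt(C1 + z^2)
 f(z) = sqrt(C1 + z^2)


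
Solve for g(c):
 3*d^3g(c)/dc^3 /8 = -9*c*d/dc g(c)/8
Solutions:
 g(c) = C1 + Integral(C2*airyai(-3^(1/3)*c) + C3*airybi(-3^(1/3)*c), c)


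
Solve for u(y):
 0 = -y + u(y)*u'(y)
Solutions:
 u(y) = -sqrt(C1 + y^2)
 u(y) = sqrt(C1 + y^2)


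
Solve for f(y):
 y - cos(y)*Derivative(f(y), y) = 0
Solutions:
 f(y) = C1 + Integral(y/cos(y), y)


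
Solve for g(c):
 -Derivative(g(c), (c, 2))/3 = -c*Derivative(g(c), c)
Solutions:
 g(c) = C1 + C2*erfi(sqrt(6)*c/2)


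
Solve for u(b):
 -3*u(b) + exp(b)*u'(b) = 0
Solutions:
 u(b) = C1*exp(-3*exp(-b))


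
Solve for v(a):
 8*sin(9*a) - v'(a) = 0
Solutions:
 v(a) = C1 - 8*cos(9*a)/9


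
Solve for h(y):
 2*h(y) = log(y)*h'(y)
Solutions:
 h(y) = C1*exp(2*li(y))


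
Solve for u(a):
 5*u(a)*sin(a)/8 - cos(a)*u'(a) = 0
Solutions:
 u(a) = C1/cos(a)^(5/8)


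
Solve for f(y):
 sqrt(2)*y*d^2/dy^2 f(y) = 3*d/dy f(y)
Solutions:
 f(y) = C1 + C2*y^(1 + 3*sqrt(2)/2)


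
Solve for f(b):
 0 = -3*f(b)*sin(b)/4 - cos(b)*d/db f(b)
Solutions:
 f(b) = C1*cos(b)^(3/4)


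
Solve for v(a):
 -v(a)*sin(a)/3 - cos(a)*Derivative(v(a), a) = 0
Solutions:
 v(a) = C1*cos(a)^(1/3)


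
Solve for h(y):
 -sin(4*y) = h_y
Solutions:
 h(y) = C1 + cos(4*y)/4


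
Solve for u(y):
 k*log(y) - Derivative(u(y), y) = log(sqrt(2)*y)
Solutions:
 u(y) = C1 + k*y*log(y) - k*y - y*log(y) - y*log(2)/2 + y


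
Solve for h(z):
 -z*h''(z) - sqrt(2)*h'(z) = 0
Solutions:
 h(z) = C1 + C2*z^(1 - sqrt(2))


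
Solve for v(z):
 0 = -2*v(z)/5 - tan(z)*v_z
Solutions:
 v(z) = C1/sin(z)^(2/5)


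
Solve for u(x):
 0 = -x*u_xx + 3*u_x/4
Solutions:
 u(x) = C1 + C2*x^(7/4)


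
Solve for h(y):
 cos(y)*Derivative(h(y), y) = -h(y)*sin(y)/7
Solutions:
 h(y) = C1*cos(y)^(1/7)


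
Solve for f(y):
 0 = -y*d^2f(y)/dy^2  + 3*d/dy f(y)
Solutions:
 f(y) = C1 + C2*y^4


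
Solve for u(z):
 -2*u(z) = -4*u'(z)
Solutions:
 u(z) = C1*exp(z/2)


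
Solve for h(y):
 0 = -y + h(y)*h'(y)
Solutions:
 h(y) = -sqrt(C1 + y^2)
 h(y) = sqrt(C1 + y^2)


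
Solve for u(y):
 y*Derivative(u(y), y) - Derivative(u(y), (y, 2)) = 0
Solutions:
 u(y) = C1 + C2*erfi(sqrt(2)*y/2)


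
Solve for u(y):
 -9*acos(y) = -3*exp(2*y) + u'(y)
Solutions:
 u(y) = C1 - 9*y*acos(y) + 9*sqrt(1 - y^2) + 3*exp(2*y)/2


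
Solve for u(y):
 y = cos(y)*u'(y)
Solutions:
 u(y) = C1 + Integral(y/cos(y), y)


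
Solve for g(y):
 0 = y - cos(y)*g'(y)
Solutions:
 g(y) = C1 + Integral(y/cos(y), y)


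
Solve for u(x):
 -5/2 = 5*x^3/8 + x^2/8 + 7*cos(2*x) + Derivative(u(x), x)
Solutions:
 u(x) = C1 - 5*x^4/32 - x^3/24 - 5*x/2 - 7*sin(x)*cos(x)


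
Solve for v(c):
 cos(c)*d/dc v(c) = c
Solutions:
 v(c) = C1 + Integral(c/cos(c), c)


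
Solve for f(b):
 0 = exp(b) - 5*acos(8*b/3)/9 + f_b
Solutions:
 f(b) = C1 + 5*b*acos(8*b/3)/9 - 5*sqrt(9 - 64*b^2)/72 - exp(b)


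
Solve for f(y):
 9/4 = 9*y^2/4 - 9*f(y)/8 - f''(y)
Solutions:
 f(y) = C1*sin(3*sqrt(2)*y/4) + C2*cos(3*sqrt(2)*y/4) + 2*y^2 - 50/9


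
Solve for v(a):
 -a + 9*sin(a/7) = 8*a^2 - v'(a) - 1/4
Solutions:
 v(a) = C1 + 8*a^3/3 + a^2/2 - a/4 + 63*cos(a/7)


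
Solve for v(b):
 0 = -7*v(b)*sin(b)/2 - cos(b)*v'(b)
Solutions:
 v(b) = C1*cos(b)^(7/2)


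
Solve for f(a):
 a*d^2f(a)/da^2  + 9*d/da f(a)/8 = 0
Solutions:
 f(a) = C1 + C2/a^(1/8)


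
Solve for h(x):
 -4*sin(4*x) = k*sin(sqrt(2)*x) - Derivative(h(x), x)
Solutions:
 h(x) = C1 - sqrt(2)*k*cos(sqrt(2)*x)/2 - cos(4*x)


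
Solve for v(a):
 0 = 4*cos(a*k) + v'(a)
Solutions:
 v(a) = C1 - 4*sin(a*k)/k


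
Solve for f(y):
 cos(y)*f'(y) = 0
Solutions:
 f(y) = C1


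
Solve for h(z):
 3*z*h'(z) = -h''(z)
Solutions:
 h(z) = C1 + C2*erf(sqrt(6)*z/2)


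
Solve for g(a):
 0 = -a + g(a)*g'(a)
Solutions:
 g(a) = -sqrt(C1 + a^2)
 g(a) = sqrt(C1 + a^2)


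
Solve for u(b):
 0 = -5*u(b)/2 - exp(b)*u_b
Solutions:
 u(b) = C1*exp(5*exp(-b)/2)


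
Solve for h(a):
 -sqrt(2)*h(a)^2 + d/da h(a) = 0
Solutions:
 h(a) = -1/(C1 + sqrt(2)*a)


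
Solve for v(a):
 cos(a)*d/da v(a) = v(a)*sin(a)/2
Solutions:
 v(a) = C1/sqrt(cos(a))


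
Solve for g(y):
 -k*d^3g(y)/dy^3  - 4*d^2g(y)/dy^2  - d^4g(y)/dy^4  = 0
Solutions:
 g(y) = C1 + C2*y + C3*exp(y*(-k + sqrt(k^2 - 16))/2) + C4*exp(-y*(k + sqrt(k^2 - 16))/2)


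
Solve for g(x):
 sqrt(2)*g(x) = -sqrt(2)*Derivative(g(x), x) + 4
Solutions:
 g(x) = C1*exp(-x) + 2*sqrt(2)


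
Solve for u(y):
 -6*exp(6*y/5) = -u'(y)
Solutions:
 u(y) = C1 + 5*exp(6*y/5)


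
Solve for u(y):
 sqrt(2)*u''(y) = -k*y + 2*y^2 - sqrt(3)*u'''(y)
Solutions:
 u(y) = C1 + C2*y + C3*exp(-sqrt(6)*y/3) + sqrt(2)*y^4/12 + y^3*(-sqrt(2)*k - 4*sqrt(3))/12 + y^2*(sqrt(3)*k + 6*sqrt(2))/4


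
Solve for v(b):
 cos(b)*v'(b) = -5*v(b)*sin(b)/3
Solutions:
 v(b) = C1*cos(b)^(5/3)


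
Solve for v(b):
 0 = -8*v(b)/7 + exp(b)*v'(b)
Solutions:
 v(b) = C1*exp(-8*exp(-b)/7)


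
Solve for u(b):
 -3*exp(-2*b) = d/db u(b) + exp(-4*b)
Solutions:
 u(b) = C1 + 3*exp(-2*b)/2 + exp(-4*b)/4


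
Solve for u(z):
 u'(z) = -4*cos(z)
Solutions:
 u(z) = C1 - 4*sin(z)


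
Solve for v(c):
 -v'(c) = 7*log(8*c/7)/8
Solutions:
 v(c) = C1 - 7*c*log(c)/8 - 21*c*log(2)/8 + 7*c/8 + 7*c*log(7)/8


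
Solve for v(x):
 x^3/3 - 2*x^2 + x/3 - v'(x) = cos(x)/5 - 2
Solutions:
 v(x) = C1 + x^4/12 - 2*x^3/3 + x^2/6 + 2*x - sin(x)/5


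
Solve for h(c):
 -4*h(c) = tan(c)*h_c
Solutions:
 h(c) = C1/sin(c)^4


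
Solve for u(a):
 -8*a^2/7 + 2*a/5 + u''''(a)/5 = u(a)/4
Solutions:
 u(a) = C1*exp(-sqrt(2)*5^(1/4)*a/2) + C2*exp(sqrt(2)*5^(1/4)*a/2) + C3*sin(sqrt(2)*5^(1/4)*a/2) + C4*cos(sqrt(2)*5^(1/4)*a/2) - 32*a^2/7 + 8*a/5


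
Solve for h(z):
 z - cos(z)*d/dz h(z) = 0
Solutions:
 h(z) = C1 + Integral(z/cos(z), z)


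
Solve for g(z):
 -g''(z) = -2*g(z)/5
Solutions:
 g(z) = C1*exp(-sqrt(10)*z/5) + C2*exp(sqrt(10)*z/5)


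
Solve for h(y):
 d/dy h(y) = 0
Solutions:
 h(y) = C1


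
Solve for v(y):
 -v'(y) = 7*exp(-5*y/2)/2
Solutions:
 v(y) = C1 + 7*exp(-5*y/2)/5


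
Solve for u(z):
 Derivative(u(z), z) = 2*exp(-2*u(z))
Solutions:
 u(z) = log(-sqrt(C1 + 4*z))
 u(z) = log(C1 + 4*z)/2


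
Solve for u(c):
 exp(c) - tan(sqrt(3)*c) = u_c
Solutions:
 u(c) = C1 + exp(c) + sqrt(3)*log(cos(sqrt(3)*c))/3


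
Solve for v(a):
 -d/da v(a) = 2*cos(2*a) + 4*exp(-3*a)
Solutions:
 v(a) = C1 - sin(2*a) + 4*exp(-3*a)/3


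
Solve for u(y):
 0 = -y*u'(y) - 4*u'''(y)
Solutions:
 u(y) = C1 + Integral(C2*airyai(-2^(1/3)*y/2) + C3*airybi(-2^(1/3)*y/2), y)


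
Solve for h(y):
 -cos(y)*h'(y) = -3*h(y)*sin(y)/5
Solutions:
 h(y) = C1/cos(y)^(3/5)


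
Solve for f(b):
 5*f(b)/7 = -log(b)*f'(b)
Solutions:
 f(b) = C1*exp(-5*li(b)/7)


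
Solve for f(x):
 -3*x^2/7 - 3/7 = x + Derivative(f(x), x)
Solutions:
 f(x) = C1 - x^3/7 - x^2/2 - 3*x/7


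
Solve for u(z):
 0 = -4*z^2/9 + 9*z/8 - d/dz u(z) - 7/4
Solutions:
 u(z) = C1 - 4*z^3/27 + 9*z^2/16 - 7*z/4


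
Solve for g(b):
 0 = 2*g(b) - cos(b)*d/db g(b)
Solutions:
 g(b) = C1*(sin(b) + 1)/(sin(b) - 1)


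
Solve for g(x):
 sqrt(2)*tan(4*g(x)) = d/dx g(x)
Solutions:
 g(x) = -asin(C1*exp(4*sqrt(2)*x))/4 + pi/4
 g(x) = asin(C1*exp(4*sqrt(2)*x))/4


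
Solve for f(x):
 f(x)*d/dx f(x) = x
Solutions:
 f(x) = -sqrt(C1 + x^2)
 f(x) = sqrt(C1 + x^2)


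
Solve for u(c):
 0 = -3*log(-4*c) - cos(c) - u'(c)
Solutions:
 u(c) = C1 - 3*c*log(-c) - 6*c*log(2) + 3*c - sin(c)


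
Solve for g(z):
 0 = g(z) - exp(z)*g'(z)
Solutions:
 g(z) = C1*exp(-exp(-z))


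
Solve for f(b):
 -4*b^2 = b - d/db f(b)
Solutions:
 f(b) = C1 + 4*b^3/3 + b^2/2


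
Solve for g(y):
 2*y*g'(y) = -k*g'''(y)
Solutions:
 g(y) = C1 + Integral(C2*airyai(2^(1/3)*y*(-1/k)^(1/3)) + C3*airybi(2^(1/3)*y*(-1/k)^(1/3)), y)


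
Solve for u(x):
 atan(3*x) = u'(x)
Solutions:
 u(x) = C1 + x*atan(3*x) - log(9*x^2 + 1)/6


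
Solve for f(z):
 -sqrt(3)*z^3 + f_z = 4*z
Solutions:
 f(z) = C1 + sqrt(3)*z^4/4 + 2*z^2


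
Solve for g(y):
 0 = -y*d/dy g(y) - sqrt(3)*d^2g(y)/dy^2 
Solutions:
 g(y) = C1 + C2*erf(sqrt(2)*3^(3/4)*y/6)


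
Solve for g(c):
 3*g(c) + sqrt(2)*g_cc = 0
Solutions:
 g(c) = C1*sin(2^(3/4)*sqrt(3)*c/2) + C2*cos(2^(3/4)*sqrt(3)*c/2)


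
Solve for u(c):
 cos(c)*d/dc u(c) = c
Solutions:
 u(c) = C1 + Integral(c/cos(c), c)


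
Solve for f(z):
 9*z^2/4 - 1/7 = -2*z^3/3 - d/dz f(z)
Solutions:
 f(z) = C1 - z^4/6 - 3*z^3/4 + z/7


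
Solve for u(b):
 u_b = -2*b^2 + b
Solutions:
 u(b) = C1 - 2*b^3/3 + b^2/2


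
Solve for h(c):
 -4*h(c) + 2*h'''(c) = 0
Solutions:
 h(c) = C3*exp(2^(1/3)*c) + (C1*sin(2^(1/3)*sqrt(3)*c/2) + C2*cos(2^(1/3)*sqrt(3)*c/2))*exp(-2^(1/3)*c/2)


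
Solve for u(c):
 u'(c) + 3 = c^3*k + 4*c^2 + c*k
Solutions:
 u(c) = C1 + c^4*k/4 + 4*c^3/3 + c^2*k/2 - 3*c


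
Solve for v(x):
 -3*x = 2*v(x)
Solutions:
 v(x) = -3*x/2


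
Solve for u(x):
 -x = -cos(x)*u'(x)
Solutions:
 u(x) = C1 + Integral(x/cos(x), x)


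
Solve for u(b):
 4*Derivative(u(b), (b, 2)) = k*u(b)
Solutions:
 u(b) = C1*exp(-b*sqrt(k)/2) + C2*exp(b*sqrt(k)/2)


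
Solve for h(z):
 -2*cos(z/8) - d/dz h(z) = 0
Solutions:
 h(z) = C1 - 16*sin(z/8)


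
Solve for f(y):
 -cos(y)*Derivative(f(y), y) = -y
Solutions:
 f(y) = C1 + Integral(y/cos(y), y)


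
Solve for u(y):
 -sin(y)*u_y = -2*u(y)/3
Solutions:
 u(y) = C1*(cos(y) - 1)^(1/3)/(cos(y) + 1)^(1/3)


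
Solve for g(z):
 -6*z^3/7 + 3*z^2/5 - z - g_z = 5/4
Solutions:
 g(z) = C1 - 3*z^4/14 + z^3/5 - z^2/2 - 5*z/4


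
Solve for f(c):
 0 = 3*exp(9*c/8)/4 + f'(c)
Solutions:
 f(c) = C1 - 2*exp(9*c/8)/3


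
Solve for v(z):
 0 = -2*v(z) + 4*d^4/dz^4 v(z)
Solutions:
 v(z) = C1*exp(-2^(3/4)*z/2) + C2*exp(2^(3/4)*z/2) + C3*sin(2^(3/4)*z/2) + C4*cos(2^(3/4)*z/2)


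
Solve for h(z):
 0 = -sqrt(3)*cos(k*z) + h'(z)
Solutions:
 h(z) = C1 + sqrt(3)*sin(k*z)/k


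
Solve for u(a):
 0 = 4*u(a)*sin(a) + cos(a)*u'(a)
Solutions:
 u(a) = C1*cos(a)^4


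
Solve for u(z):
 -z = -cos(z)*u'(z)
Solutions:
 u(z) = C1 + Integral(z/cos(z), z)


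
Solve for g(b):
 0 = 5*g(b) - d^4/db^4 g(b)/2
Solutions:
 g(b) = C1*exp(-10^(1/4)*b) + C2*exp(10^(1/4)*b) + C3*sin(10^(1/4)*b) + C4*cos(10^(1/4)*b)


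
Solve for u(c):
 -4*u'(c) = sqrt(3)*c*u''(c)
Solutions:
 u(c) = C1 + C2*c^(1 - 4*sqrt(3)/3)


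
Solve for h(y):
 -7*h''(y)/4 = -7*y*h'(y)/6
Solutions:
 h(y) = C1 + C2*erfi(sqrt(3)*y/3)


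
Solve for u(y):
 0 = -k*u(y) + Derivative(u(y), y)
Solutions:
 u(y) = C1*exp(k*y)


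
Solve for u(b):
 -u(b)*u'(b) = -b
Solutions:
 u(b) = -sqrt(C1 + b^2)
 u(b) = sqrt(C1 + b^2)


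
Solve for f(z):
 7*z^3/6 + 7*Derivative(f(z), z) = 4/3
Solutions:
 f(z) = C1 - z^4/24 + 4*z/21


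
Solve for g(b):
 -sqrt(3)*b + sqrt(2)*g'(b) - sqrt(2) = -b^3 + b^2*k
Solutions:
 g(b) = C1 - sqrt(2)*b^4/8 + sqrt(2)*b^3*k/6 + sqrt(6)*b^2/4 + b


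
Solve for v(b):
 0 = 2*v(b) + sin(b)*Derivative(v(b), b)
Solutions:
 v(b) = C1*(cos(b) + 1)/(cos(b) - 1)


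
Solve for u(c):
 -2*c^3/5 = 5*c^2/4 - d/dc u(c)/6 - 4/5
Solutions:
 u(c) = C1 + 3*c^4/5 + 5*c^3/2 - 24*c/5


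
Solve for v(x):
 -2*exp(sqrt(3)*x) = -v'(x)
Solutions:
 v(x) = C1 + 2*sqrt(3)*exp(sqrt(3)*x)/3


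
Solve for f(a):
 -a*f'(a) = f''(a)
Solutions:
 f(a) = C1 + C2*erf(sqrt(2)*a/2)


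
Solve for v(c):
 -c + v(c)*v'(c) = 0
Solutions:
 v(c) = -sqrt(C1 + c^2)
 v(c) = sqrt(C1 + c^2)


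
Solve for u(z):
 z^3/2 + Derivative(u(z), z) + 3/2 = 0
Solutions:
 u(z) = C1 - z^4/8 - 3*z/2


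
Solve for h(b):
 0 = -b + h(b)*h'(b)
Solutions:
 h(b) = -sqrt(C1 + b^2)
 h(b) = sqrt(C1 + b^2)


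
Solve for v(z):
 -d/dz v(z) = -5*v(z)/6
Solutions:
 v(z) = C1*exp(5*z/6)


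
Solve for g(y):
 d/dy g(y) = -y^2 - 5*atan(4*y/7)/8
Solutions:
 g(y) = C1 - y^3/3 - 5*y*atan(4*y/7)/8 + 35*log(16*y^2 + 49)/64


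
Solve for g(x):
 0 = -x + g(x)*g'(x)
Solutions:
 g(x) = -sqrt(C1 + x^2)
 g(x) = sqrt(C1 + x^2)


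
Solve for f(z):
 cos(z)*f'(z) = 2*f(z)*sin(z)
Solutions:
 f(z) = C1/cos(z)^2


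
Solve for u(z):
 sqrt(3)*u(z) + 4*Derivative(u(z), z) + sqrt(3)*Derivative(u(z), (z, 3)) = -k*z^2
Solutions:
 u(z) = C1*exp(2^(1/3)*z*(-8*sqrt(3)/(27 + sqrt(3)*sqrt(243 + 256*sqrt(3)))^(1/3) + 2^(1/3)*(27 + sqrt(3)*sqrt(243 + 256*sqrt(3)))^(1/3))/12)*sin(2^(1/3)*z*(2/(27 + sqrt(3)*sqrt(243 + 256*sqrt(3)))^(1/3) + 2^(1/3)*sqrt(3)*(27 + sqrt(3)*sqrt(243 + 256*sqrt(3)))^(1/3)/12)) + C2*exp(2^(1/3)*z*(-8*sqrt(3)/(27 + sqrt(3)*sqrt(243 + 256*sqrt(3)))^(1/3) + 2^(1/3)*(27 + sqrt(3)*sqrt(243 + 256*sqrt(3)))^(1/3))/12)*cos(2^(1/3)*z*(2/(27 + sqrt(3)*sqrt(243 + 256*sqrt(3)))^(1/3) + 2^(1/3)*sqrt(3)*(27 + sqrt(3)*sqrt(243 + 256*sqrt(3)))^(1/3)/12)) + C3*exp(-2^(1/3)*z*(-8*sqrt(3)/(27 + sqrt(3)*sqrt(243 + 256*sqrt(3)))^(1/3) + 2^(1/3)*(27 + sqrt(3)*sqrt(243 + 256*sqrt(3)))^(1/3))/6) - sqrt(3)*k*z^2/3 + 8*k*z/3 - 32*sqrt(3)*k/9


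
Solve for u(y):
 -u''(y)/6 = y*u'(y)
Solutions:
 u(y) = C1 + C2*erf(sqrt(3)*y)


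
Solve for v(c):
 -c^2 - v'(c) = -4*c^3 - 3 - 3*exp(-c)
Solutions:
 v(c) = C1 + c^4 - c^3/3 + 3*c - 3*exp(-c)


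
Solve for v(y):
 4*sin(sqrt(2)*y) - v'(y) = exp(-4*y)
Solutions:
 v(y) = C1 - 2*sqrt(2)*cos(sqrt(2)*y) + exp(-4*y)/4


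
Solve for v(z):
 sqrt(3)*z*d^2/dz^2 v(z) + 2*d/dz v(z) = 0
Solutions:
 v(z) = C1 + C2*z^(1 - 2*sqrt(3)/3)


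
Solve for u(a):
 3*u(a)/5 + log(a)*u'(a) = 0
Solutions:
 u(a) = C1*exp(-3*li(a)/5)


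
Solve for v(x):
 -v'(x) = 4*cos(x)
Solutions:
 v(x) = C1 - 4*sin(x)


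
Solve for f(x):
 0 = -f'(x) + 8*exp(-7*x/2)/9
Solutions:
 f(x) = C1 - 16*exp(-7*x/2)/63


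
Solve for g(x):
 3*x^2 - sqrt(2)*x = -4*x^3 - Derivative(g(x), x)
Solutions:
 g(x) = C1 - x^4 - x^3 + sqrt(2)*x^2/2


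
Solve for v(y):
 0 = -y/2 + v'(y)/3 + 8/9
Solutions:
 v(y) = C1 + 3*y^2/4 - 8*y/3


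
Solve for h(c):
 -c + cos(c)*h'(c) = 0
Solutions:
 h(c) = C1 + Integral(c/cos(c), c)


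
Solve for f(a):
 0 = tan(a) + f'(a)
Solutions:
 f(a) = C1 + log(cos(a))


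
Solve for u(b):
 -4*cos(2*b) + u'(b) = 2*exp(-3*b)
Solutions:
 u(b) = C1 + 2*sin(2*b) - 2*exp(-3*b)/3


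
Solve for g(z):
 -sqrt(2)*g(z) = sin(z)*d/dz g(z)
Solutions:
 g(z) = C1*(cos(z) + 1)^(sqrt(2)/2)/(cos(z) - 1)^(sqrt(2)/2)


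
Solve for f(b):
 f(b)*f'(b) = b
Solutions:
 f(b) = -sqrt(C1 + b^2)
 f(b) = sqrt(C1 + b^2)


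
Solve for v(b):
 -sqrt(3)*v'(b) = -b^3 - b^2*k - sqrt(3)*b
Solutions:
 v(b) = C1 + sqrt(3)*b^4/12 + sqrt(3)*b^3*k/9 + b^2/2


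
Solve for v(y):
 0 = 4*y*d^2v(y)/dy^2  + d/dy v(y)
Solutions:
 v(y) = C1 + C2*y^(3/4)


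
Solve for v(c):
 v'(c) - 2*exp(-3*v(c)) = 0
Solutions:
 v(c) = log(C1 + 6*c)/3
 v(c) = log((-3^(1/3) - 3^(5/6)*I)*(C1 + 2*c)^(1/3)/2)
 v(c) = log((-3^(1/3) + 3^(5/6)*I)*(C1 + 2*c)^(1/3)/2)


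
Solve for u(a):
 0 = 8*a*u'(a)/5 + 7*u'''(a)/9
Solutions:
 u(a) = C1 + Integral(C2*airyai(-2*105^(2/3)*a/35) + C3*airybi(-2*105^(2/3)*a/35), a)


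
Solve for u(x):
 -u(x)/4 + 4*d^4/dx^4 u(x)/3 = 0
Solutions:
 u(x) = C1*exp(-3^(1/4)*x/2) + C2*exp(3^(1/4)*x/2) + C3*sin(3^(1/4)*x/2) + C4*cos(3^(1/4)*x/2)


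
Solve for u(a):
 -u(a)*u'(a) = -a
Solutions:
 u(a) = -sqrt(C1 + a^2)
 u(a) = sqrt(C1 + a^2)


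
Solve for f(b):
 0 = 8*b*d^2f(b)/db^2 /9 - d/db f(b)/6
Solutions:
 f(b) = C1 + C2*b^(19/16)


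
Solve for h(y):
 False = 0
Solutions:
 h(y) = C1 + 3*y*asin(4*y)/4 + zoo*y + 3*sqrt(1 - 16*y^2)/16


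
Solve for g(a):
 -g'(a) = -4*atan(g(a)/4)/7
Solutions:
 Integral(1/atan(_y/4), (_y, g(a))) = C1 + 4*a/7


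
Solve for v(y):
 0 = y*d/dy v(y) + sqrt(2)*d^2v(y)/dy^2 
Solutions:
 v(y) = C1 + C2*erf(2^(1/4)*y/2)


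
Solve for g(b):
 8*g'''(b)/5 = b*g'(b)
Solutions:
 g(b) = C1 + Integral(C2*airyai(5^(1/3)*b/2) + C3*airybi(5^(1/3)*b/2), b)


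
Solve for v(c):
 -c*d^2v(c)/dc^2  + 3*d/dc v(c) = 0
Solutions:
 v(c) = C1 + C2*c^4


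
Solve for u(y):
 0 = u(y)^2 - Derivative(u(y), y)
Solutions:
 u(y) = -1/(C1 + y)


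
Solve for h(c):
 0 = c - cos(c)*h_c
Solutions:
 h(c) = C1 + Integral(c/cos(c), c)


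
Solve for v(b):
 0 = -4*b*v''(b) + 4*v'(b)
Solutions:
 v(b) = C1 + C2*b^2


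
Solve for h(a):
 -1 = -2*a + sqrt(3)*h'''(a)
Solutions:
 h(a) = C1 + C2*a + C3*a^2 + sqrt(3)*a^4/36 - sqrt(3)*a^3/18
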